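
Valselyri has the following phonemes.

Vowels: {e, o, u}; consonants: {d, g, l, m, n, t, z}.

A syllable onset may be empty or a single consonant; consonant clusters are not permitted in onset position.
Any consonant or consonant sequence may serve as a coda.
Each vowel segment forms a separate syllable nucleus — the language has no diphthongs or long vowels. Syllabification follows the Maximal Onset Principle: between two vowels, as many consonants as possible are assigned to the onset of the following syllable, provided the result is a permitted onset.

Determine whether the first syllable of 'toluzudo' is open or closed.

Nuclei (vowels): o, u, u, o → 4 syllables.
σ1/σ2 boundary: /l/ is a single consonant, so it becomes the next onset.
σ2/σ3 boundary: /z/ is a single consonant, so it becomes the next onset.
σ3/σ4 boundary: /d/ is a single consonant, so it becomes the next onset.
Putting it together: to.lu.zu.do.
Syllable 1 is /to/; it ends in its nucleus with no coda, so it is open.

open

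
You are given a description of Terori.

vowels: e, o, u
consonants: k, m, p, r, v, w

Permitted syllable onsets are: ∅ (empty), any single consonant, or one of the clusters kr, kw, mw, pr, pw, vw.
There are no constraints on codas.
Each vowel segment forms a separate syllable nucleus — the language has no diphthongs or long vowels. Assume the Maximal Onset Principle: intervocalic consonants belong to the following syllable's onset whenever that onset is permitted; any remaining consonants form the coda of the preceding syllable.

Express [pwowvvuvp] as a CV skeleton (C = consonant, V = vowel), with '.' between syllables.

The vowels are o, u — 2 nuclei, so 2 syllables.
Between /o/ (V1) and /u/ (V2): /wvv/; trying suffixes from longest down, /v/ is the first permitted one, so coda /wv/ | onset /v/.
Putting it together: pwowv.vuvp.
Mapping each syllable to C/V: /pwowv/ → CCVCC, /vuvp/ → CVCC.

CCVCC.CVCC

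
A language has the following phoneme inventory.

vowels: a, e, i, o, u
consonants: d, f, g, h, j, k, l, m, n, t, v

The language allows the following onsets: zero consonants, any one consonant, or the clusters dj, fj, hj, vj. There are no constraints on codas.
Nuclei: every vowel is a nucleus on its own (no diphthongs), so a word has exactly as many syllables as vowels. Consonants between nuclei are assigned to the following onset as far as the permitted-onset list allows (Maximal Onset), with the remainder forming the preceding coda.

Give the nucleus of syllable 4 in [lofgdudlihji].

Vowels present: o, u, i, i; each is a nucleus, giving 4 syllables.
The fourth nucleus (vowel 4 from the left) is /i/.

i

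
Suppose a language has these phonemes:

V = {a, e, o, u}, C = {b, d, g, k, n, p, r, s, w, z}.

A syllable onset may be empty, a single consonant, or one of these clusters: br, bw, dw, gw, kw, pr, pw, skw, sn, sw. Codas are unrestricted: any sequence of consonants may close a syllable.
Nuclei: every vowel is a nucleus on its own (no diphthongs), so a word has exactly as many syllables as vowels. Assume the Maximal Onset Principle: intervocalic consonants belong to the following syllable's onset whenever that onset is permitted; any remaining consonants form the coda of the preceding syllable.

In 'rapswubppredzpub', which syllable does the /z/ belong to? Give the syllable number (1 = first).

3

Vowels present: a, u, e, u; each is a nucleus, giving 4 syllables.
/a…u/ gap (V1→V2): /psw/ — longest licit onset from the right is /sw/, leaving /p/ as coda.
/u…e/ gap (V2→V3): cluster /bppr/ — the longest permitted-onset suffix is /pr/; onset = /pr/, preceding coda = /bp/.
/e…u/ gap (V3→V4): /dzp/; trying suffixes from longest down, /p/ is the first permitted one, so coda /dz/ | onset /p/.
Putting it together: rap.swubp.predz.pub.
The /z/ is in the coda of syllable 3 (/predz/).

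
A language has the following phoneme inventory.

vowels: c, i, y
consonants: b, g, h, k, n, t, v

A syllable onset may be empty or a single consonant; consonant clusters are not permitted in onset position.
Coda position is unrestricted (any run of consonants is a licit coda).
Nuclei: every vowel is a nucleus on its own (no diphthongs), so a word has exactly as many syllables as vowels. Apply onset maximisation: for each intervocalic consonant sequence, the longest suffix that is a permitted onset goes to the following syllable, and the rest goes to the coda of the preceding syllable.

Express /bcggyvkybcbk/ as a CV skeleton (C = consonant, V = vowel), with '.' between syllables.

Nuclei (vowels): c, y, y, c → 4 syllables.
σ1/σ2 boundary: /gg/ — longest licit onset from the right is /g/, leaving /g/ as coda.
σ2/σ3 boundary: /vk/ — longest licit onset from the right is /k/, leaving /v/ as coda.
σ3/σ4 boundary: /b/ is a single consonant, so it becomes the next onset.
Putting it together: bcg.gyv.ky.bcbk.
Mapping each syllable to C/V: /bcg/ → CVC, /gyv/ → CVC, /ky/ → CV, /bcbk/ → CVCC.

CVC.CVC.CV.CVCC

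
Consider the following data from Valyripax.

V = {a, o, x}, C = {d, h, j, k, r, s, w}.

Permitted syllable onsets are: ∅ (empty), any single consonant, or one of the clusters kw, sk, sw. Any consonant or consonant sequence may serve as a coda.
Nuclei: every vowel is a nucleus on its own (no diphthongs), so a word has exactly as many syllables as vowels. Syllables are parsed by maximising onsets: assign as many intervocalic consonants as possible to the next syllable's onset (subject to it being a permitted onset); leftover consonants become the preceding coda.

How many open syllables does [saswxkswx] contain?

Vowels present: a, x, x; each is a nucleus, giving 3 syllables.
V1 /a/ – V2 /x/: /sw/ is a licit onset in full, so it all attaches to the next syllable.
V2 /x/ – V3 /x/: /ksw/ splits as /k/ + /sw/ (/sw/ is the longest suffix that is a licit onset).
Putting it together: sa.swxk.swx.
Classifying each syllable: /sa/ (open), /swxk/ (closed), /swx/ (open).
Open syllables: 2.

2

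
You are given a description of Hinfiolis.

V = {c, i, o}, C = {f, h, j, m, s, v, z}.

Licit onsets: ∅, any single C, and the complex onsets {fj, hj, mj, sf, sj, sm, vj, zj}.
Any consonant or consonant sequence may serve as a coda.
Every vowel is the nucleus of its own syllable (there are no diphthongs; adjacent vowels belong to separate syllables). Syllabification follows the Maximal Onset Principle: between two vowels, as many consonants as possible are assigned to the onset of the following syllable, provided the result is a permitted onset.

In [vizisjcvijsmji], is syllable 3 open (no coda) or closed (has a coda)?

The vowels are i, i, c, i, i — 5 nuclei, so 5 syllables.
V1 /i/ – V2 /i/: /z/ → onset of the next syllable (single consonants are always licit onsets).
V2 /i/ – V3 /c/: cluster /sj/ — /sj/ is itself a permitted onset, so the whole cluster goes right; preceding coda = ∅.
V3 /c/ – V4 /i/: /v/ is a single consonant, so it becomes the next onset.
V4 /i/ – V5 /i/: /jsmj/ splits as /js/ + /mj/ (/mj/ is the longest suffix that is a licit onset).
Putting it together: vi.zi.sjc.vijs.mji.
Syllable 3 is /sjc/; it ends in its nucleus with no coda, so it is open.

open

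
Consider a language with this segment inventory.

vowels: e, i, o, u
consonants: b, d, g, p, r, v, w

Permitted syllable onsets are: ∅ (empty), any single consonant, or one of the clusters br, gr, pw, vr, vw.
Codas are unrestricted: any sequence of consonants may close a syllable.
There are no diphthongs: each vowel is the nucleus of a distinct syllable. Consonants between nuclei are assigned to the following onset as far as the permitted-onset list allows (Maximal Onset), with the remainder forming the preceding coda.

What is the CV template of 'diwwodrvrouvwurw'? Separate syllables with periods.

Nuclei (vowels): i, o, o, u, u → 5 syllables.
V1 /i/ – V2 /o/: /ww/ — longest licit onset from the right is /w/, leaving /w/ as coda.
V2 /o/ – V3 /o/: /drvr/ splits as /dr/ + /vr/ (/vr/ is the longest suffix that is a licit onset).
V3 /o/ – V4 /u/: hiatus — the boundary sits between the two vowels.
V4 /u/ – V5 /u/: cluster /vw/ — /vw/ is itself a permitted onset, so the whole cluster goes right; preceding coda = ∅.
Result: diw.wodr.vro.u.vwurw.
Mapping each syllable to C/V: /diw/ → CVC, /wodr/ → CVCC, /vro/ → CCV, /u/ → V, /vwurw/ → CCVCC.

CVC.CVCC.CCV.V.CCVCC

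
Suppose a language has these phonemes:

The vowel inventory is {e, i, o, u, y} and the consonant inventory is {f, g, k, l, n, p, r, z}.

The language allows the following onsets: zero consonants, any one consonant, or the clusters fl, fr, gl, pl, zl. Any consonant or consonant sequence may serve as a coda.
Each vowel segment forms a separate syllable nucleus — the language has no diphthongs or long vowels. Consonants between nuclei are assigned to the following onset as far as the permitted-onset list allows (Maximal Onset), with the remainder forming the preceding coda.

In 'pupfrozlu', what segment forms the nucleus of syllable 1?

The vowels are u, o, u — 3 nuclei, so 3 syllables.
The first nucleus (vowel 1 from the left) is /u/.

u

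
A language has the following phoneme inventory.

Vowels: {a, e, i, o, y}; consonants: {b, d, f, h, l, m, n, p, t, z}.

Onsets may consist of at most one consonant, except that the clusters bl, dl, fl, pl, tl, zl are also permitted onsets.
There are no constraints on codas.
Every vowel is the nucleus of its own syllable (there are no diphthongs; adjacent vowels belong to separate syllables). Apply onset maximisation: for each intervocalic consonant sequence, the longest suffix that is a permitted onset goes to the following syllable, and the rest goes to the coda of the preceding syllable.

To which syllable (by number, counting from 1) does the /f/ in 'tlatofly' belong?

3

Nuclei (vowels): a, o, y → 3 syllables.
V1 /a/ – V2 /o/: /t/ → onset of the next syllable (single consonants are always licit onsets).
V2 /o/ – V3 /y/: /fl/ — entire cluster is a permitted onset → onset /fl/, coda ∅.
Syllabification: tla.to.fly.
The /f/ is in the onset of syllable 3 (/fly/).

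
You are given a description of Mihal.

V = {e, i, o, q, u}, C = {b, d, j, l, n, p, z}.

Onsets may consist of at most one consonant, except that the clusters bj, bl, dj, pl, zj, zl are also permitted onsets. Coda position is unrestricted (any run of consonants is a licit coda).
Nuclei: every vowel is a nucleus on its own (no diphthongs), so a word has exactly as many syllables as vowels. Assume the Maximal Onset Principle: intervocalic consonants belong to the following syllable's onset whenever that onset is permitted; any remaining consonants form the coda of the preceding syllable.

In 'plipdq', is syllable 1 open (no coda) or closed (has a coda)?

The vowels are i, q — 2 nuclei, so 2 syllables.
/i…q/ gap (V1→V2): cluster /pd/ — the longest permitted-onset suffix is /d/; onset = /d/, preceding coda = /p/.
Syllabification: plip.dq.
Syllable 1 is /plip/ with coda /p/, so it is closed.

closed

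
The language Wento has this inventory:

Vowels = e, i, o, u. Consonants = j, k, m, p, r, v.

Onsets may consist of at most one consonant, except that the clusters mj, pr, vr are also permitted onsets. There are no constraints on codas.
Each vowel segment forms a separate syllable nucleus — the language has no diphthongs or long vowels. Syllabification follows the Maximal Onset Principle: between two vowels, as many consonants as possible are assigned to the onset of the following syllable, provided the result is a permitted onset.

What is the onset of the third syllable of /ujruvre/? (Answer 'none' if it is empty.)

vr

The vowels are u, u, e — 3 nuclei, so 3 syllables.
σ1/σ2 boundary: cluster /jr/ — the longest permitted-onset suffix is /r/; onset = /r/, preceding coda = /j/.
σ2/σ3 boundary: cluster /vr/ — /vr/ is itself a permitted onset, so the whole cluster goes right; preceding coda = ∅.
So the parse is uj.ru.vre.
Syllable 3 is /vre/: onset /vr/, nucleus /e/, coda ∅.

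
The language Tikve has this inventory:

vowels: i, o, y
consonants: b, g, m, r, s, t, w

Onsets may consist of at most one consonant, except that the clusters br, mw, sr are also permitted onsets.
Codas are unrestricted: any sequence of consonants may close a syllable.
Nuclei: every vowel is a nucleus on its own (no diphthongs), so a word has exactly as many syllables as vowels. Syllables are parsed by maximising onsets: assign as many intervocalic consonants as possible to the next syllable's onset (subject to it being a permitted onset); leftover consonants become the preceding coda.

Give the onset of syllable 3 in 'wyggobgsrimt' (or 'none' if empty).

Vowels present: y, o, i; each is a nucleus, giving 3 syllables.
Between /y/ (V1) and /o/ (V2): /gg/ — longest licit onset from the right is /g/, leaving /g/ as coda.
Between /o/ (V2) and /i/ (V3): /bgsr/ splits as /bg/ + /sr/ (/sr/ is the longest suffix that is a licit onset).
Syllabification: wyg.gobg.srimt.
Syllable 3 is /srimt/: onset /sr/, nucleus /i/, coda /mt/.

sr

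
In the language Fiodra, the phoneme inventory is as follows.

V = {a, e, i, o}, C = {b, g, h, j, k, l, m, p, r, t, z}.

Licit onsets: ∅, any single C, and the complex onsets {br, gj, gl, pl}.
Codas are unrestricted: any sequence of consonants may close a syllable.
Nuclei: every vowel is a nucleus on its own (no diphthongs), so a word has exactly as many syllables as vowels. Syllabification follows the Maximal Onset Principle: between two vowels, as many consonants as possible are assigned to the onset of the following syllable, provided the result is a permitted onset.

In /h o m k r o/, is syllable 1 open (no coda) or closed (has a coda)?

Nuclei (vowels): o, o → 2 syllables.
Between /o/ (V1) and /o/ (V2): cluster /mkr/ — the longest permitted-onset suffix is /r/; onset = /r/, preceding coda = /mk/.
Result: homk.ro.
Syllable 1 is /homk/ with coda /mk/, so it is closed.

closed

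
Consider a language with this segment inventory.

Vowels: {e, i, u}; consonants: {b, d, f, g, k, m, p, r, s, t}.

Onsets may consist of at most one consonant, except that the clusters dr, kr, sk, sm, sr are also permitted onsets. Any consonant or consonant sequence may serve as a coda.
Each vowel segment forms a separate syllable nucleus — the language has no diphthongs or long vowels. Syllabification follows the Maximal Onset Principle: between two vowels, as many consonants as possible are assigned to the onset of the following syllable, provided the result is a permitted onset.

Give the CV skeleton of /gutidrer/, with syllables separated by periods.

CV.CV.CCVC

Nuclei (vowels): u, i, e → 3 syllables.
V1 /u/ – V2 /i/: /t/ is a single consonant, so it becomes the next onset.
V2 /i/ – V3 /e/: /dr/ — entire cluster is a permitted onset → onset /dr/, coda ∅.
Putting it together: gu.ti.drer.
Mapping each syllable to C/V: /gu/ → CV, /ti/ → CV, /drer/ → CCVC.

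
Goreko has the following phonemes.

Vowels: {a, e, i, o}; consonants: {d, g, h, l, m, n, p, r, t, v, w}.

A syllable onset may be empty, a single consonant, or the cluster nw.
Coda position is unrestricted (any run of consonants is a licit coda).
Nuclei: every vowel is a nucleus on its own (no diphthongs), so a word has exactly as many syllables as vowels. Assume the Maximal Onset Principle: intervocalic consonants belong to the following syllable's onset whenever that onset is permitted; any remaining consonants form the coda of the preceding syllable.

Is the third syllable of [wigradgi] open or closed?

open

The vowels are i, a, i — 3 nuclei, so 3 syllables.
σ1/σ2 boundary: cluster /gr/ — the longest permitted-onset suffix is /r/; onset = /r/, preceding coda = /g/.
σ2/σ3 boundary: /dg/ splits as /d/ + /g/ (/g/ is the longest suffix that is a licit onset).
So the parse is wig.rad.gi.
Syllable 3 is /gi/; it ends in its nucleus with no coda, so it is open.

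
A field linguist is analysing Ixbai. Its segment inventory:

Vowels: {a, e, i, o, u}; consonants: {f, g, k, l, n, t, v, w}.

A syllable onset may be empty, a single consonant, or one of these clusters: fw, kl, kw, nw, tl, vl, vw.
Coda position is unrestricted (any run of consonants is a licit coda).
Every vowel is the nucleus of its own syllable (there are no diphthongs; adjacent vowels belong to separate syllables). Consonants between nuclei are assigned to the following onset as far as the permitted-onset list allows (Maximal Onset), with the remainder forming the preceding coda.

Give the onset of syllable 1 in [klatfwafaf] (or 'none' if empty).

kl

Nuclei (vowels): a, a, a → 3 syllables.
/a…a/ gap (V1→V2): /tfw/; trying suffixes from longest down, /fw/ is the first permitted one, so coda /t/ | onset /fw/.
/a…a/ gap (V2→V3): just /f/ — single C goes to the following onset.
Syllabification: klat.fwa.faf.
Syllable 1 is /klat/: onset /kl/, nucleus /a/, coda /t/.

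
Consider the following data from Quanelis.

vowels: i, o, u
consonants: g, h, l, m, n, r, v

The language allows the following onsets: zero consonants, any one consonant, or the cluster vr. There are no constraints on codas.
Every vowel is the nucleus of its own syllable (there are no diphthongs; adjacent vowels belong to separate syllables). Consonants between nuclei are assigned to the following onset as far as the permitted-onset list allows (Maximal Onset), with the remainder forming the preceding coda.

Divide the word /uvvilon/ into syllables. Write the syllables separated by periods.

Vowels present: u, i, o; each is a nucleus, giving 3 syllables.
/u…i/ gap (V1→V2): /vv/ splits as /v/ + /v/ (/v/ is the longest suffix that is a licit onset).
/i…o/ gap (V2→V3): /l/ → onset of the next syllable (single consonants are always licit onsets).

uv.vi.lon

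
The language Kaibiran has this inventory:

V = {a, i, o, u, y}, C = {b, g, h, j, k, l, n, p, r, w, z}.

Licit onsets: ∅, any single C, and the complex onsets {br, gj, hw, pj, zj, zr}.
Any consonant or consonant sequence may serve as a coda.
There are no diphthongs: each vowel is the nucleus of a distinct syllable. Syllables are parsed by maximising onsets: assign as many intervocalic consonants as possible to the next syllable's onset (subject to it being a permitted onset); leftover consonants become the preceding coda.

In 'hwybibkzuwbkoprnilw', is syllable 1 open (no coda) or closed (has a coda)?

The vowels are y, i, u, o, i — 5 nuclei, so 5 syllables.
/y…i/ gap (V1→V2): /b/ → onset of the next syllable (single consonants are always licit onsets).
/i…u/ gap (V2→V3): /bkz/; trying suffixes from longest down, /z/ is the first permitted one, so coda /bk/ | onset /z/.
/u…o/ gap (V3→V4): /wbk/ — longest licit onset from the right is /k/, leaving /wb/ as coda.
/o…i/ gap (V4→V5): cluster /prn/ — the longest permitted-onset suffix is /n/; onset = /n/, preceding coda = /pr/.
Syllabification: hwy.bibk.zuwb.kopr.nilw.
Syllable 1 is /hwy/; it ends in its nucleus with no coda, so it is open.

open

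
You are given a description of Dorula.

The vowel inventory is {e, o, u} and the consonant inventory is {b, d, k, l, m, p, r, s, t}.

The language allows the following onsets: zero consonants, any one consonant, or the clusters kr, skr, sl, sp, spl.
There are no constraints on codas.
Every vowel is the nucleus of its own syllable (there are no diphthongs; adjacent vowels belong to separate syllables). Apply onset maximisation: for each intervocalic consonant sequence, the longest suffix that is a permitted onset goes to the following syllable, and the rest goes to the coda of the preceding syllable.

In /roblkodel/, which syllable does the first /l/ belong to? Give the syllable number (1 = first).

The vowels are o, o, e — 3 nuclei, so 3 syllables.
/o…o/ gap (V1→V2): /blk/; trying suffixes from longest down, /k/ is the first permitted one, so coda /bl/ | onset /k/.
/o…e/ gap (V2→V3): /d/ is a single consonant, so it becomes the next onset.
Result: robl.ko.del.
The first /l/ is in the coda of syllable 1 (/robl/).

1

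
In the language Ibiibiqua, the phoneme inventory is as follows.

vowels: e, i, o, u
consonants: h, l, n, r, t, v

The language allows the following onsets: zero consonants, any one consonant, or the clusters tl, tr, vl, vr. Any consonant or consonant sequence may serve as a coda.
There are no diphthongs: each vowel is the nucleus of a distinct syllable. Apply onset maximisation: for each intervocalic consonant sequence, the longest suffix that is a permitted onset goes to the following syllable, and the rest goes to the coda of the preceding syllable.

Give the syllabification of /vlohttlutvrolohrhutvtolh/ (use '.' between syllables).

vloht.tlut.vro.lohr.hutv.tolh

The vowels are o, u, o, o, u, o — 6 nuclei, so 6 syllables.
Between /o/ (V1) and /u/ (V2): /httl/ splits as /ht/ + /tl/ (/tl/ is the longest suffix that is a licit onset).
Between /u/ (V2) and /o/ (V3): /tvr/ splits as /t/ + /vr/ (/vr/ is the longest suffix that is a licit onset).
Between /o/ (V3) and /o/ (V4): /l/ → onset of the next syllable (single consonants are always licit onsets).
Between /o/ (V4) and /u/ (V5): /hrh/; trying suffixes from longest down, /h/ is the first permitted one, so coda /hr/ | onset /h/.
Between /u/ (V5) and /o/ (V6): /tvt/; trying suffixes from longest down, /t/ is the first permitted one, so coda /tv/ | onset /t/.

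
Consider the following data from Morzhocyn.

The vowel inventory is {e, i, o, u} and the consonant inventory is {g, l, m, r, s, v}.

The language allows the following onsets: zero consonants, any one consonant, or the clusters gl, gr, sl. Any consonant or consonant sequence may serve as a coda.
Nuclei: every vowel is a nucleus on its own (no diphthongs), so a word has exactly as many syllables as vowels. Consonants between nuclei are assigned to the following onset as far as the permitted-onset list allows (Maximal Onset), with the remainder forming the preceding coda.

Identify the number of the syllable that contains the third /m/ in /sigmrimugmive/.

4

The vowels are i, i, u, i, e — 5 nuclei, so 5 syllables.
V1 /i/ – V2 /i/: cluster /gmr/ — the longest permitted-onset suffix is /r/; onset = /r/, preceding coda = /gm/.
V2 /i/ – V3 /u/: /m/ → onset of the next syllable (single consonants are always licit onsets).
V3 /u/ – V4 /i/: /gm/ — longest licit onset from the right is /m/, leaving /g/ as coda.
V4 /i/ – V5 /e/: /v/ → onset of the next syllable (single consonants are always licit onsets).
Syllabification: sigm.ri.mug.mi.ve.
The third /m/ is in the onset of syllable 4 (/mi/).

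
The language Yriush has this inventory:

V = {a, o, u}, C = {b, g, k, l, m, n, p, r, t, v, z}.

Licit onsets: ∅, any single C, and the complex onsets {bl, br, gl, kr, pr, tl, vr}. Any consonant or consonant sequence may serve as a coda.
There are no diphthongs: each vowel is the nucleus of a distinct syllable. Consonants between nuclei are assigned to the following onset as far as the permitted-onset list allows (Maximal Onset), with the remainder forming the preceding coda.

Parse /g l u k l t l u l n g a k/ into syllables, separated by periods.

The vowels are u, u, a — 3 nuclei, so 3 syllables.
V1 /u/ – V2 /u/: /kltl/ splits as /kl/ + /tl/ (/tl/ is the longest suffix that is a licit onset).
V2 /u/ – V3 /a/: /lng/; trying suffixes from longest down, /g/ is the first permitted one, so coda /ln/ | onset /g/.

glukl.tluln.gak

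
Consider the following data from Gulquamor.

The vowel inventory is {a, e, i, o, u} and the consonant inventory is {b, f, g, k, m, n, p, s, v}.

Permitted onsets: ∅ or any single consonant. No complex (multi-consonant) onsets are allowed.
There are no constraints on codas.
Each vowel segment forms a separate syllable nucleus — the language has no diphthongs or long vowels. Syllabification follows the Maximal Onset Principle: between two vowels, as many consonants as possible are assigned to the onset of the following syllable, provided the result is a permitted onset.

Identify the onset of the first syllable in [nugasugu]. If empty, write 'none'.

n

Nuclei (vowels): u, a, u, u → 4 syllables.
/u…a/ gap (V1→V2): just /g/ — single C goes to the following onset.
/a…u/ gap (V2→V3): /s/ → onset of the next syllable (single consonants are always licit onsets).
/u…u/ gap (V3→V4): /g/ → onset of the next syllable (single consonants are always licit onsets).
Result: nu.ga.su.gu.
Syllable 1 is /nu/: onset /n/, nucleus /u/, coda ∅.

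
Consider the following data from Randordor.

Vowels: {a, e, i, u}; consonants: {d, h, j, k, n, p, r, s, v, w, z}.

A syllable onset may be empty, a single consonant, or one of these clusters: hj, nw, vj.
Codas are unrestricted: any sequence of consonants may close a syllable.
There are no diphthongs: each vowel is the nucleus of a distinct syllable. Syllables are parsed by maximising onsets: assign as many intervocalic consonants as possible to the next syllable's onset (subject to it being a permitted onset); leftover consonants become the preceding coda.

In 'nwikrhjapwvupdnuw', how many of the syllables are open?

0

Vowels present: i, a, u, u; each is a nucleus, giving 4 syllables.
V1 /i/ – V2 /a/: cluster /krhj/ — the longest permitted-onset suffix is /hj/; onset = /hj/, preceding coda = /kr/.
V2 /a/ – V3 /u/: /pwv/ — longest licit onset from the right is /v/, leaving /pw/ as coda.
V3 /u/ – V4 /u/: /pdn/ — longest licit onset from the right is /n/, leaving /pd/ as coda.
So the parse is nwikr.hjapw.vupd.nuw.
Classifying each syllable: /nwikr/ (closed), /hjapw/ (closed), /vupd/ (closed), /nuw/ (closed).
Open syllables: 0.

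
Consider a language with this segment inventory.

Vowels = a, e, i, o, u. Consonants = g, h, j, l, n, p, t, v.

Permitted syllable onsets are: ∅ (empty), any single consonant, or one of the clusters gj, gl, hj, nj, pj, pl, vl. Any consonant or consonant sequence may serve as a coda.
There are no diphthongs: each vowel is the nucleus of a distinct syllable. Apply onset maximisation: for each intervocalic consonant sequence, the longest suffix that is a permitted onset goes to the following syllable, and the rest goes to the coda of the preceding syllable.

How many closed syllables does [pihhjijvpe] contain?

Vowels present: i, i, e; each is a nucleus, giving 3 syllables.
Between /i/ (V1) and /i/ (V2): cluster /hhj/ — the longest permitted-onset suffix is /hj/; onset = /hj/, preceding coda = /h/.
Between /i/ (V2) and /e/ (V3): /jvp/ splits as /jv/ + /p/ (/p/ is the longest suffix that is a licit onset).
So the parse is pih.hjijv.pe.
Classifying each syllable: /pih/ (closed), /hjijv/ (closed), /pe/ (open).
Closed syllables: 2.

2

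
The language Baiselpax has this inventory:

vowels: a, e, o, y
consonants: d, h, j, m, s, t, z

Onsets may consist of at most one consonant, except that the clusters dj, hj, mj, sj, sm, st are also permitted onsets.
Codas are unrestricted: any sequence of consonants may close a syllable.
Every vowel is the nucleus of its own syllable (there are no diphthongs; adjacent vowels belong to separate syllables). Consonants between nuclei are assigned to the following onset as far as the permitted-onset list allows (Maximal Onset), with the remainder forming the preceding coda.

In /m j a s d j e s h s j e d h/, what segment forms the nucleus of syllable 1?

a

The vowels are a, e, e — 3 nuclei, so 3 syllables.
The first nucleus (vowel 1 from the left) is /a/.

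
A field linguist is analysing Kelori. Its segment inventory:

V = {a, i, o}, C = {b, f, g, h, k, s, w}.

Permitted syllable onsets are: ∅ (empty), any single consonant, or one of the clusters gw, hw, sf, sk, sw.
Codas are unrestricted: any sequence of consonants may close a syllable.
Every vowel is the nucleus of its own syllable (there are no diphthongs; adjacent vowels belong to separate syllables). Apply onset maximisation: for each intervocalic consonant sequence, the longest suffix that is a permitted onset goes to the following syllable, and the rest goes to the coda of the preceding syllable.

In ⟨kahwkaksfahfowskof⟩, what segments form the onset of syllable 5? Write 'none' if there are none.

The vowels are a, a, a, o, o — 5 nuclei, so 5 syllables.
Between /a/ (V1) and /a/ (V2): /hwk/ splits as /hw/ + /k/ (/k/ is the longest suffix that is a licit onset).
Between /a/ (V2) and /a/ (V3): cluster /ksf/ — the longest permitted-onset suffix is /sf/; onset = /sf/, preceding coda = /k/.
Between /a/ (V3) and /o/ (V4): /hf/ splits as /h/ + /f/ (/f/ is the longest suffix that is a licit onset).
Between /o/ (V4) and /o/ (V5): /wsk/ splits as /w/ + /sk/ (/sk/ is the longest suffix that is a licit onset).
Syllabification: kahw.kak.sfah.fow.skof.
Syllable 5 is /skof/: onset /sk/, nucleus /o/, coda /f/.

sk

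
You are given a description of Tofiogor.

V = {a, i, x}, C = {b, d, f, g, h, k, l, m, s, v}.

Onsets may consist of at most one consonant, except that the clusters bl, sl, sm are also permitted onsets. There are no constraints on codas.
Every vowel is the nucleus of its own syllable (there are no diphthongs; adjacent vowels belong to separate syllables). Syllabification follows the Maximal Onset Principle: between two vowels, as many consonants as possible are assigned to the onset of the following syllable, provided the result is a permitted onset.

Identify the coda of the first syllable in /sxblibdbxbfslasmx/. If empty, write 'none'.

none

Vowels present: x, i, x, a, x; each is a nucleus, giving 5 syllables.
σ1/σ2 boundary: cluster /bl/ — /bl/ is itself a permitted onset, so the whole cluster goes right; preceding coda = ∅.
σ2/σ3 boundary: /bdb/; trying suffixes from longest down, /b/ is the first permitted one, so coda /bd/ | onset /b/.
σ3/σ4 boundary: cluster /bfsl/ — the longest permitted-onset suffix is /sl/; onset = /sl/, preceding coda = /bf/.
σ4/σ5 boundary: /sm/ — entire cluster is a permitted onset → onset /sm/, coda ∅.
Syllabification: sx.blibd.bxbf.sla.smx.
Syllable 1 is /sx/: onset /s/, nucleus /x/, coda ∅.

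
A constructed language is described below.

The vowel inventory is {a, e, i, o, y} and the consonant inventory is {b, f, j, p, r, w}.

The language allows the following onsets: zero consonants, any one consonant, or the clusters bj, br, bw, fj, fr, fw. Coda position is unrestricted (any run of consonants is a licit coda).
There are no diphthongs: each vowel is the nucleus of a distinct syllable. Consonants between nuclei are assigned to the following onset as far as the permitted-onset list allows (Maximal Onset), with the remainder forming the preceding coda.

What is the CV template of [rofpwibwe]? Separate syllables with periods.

CVCC.CV.CCV

The vowels are o, i, e — 3 nuclei, so 3 syllables.
/o…i/ gap (V1→V2): cluster /fpw/ — the longest permitted-onset suffix is /w/; onset = /w/, preceding coda = /fp/.
/i…e/ gap (V2→V3): /bw/ is a licit onset in full, so it all attaches to the next syllable.
Syllabification: rofp.wi.bwe.
Mapping each syllable to C/V: /rofp/ → CVCC, /wi/ → CV, /bwe/ → CCV.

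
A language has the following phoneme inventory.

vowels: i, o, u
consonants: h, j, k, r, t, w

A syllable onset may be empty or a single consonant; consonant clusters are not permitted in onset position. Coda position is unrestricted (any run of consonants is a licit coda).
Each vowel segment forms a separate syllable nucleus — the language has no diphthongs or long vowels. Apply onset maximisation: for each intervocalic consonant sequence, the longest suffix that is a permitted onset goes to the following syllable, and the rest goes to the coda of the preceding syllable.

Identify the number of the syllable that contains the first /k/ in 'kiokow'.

1

Vowels present: i, o, o; each is a nucleus, giving 3 syllables.
V1 /i/ – V2 /o/: nothing intervenes; syllable break is V.V.
V2 /o/ – V3 /o/: just /k/ — single C goes to the following onset.
Syllabification: ki.o.kow.
The first /k/ is in the onset of syllable 1 (/ki/).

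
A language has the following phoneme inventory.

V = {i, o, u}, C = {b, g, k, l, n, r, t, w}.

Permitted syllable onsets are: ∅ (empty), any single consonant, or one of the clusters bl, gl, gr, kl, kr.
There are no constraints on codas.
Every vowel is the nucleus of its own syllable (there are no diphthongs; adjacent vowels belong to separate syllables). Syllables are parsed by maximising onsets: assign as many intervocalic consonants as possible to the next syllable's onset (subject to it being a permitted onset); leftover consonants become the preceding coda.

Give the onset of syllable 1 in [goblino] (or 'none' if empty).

g

Vowels present: o, i, o; each is a nucleus, giving 3 syllables.
Between /o/ (V1) and /i/ (V2): /bl/ — entire cluster is a permitted onset → onset /bl/, coda ∅.
Between /i/ (V2) and /o/ (V3): /n/ is a single consonant, so it becomes the next onset.
So the parse is go.bli.no.
Syllable 1 is /go/: onset /g/, nucleus /o/, coda ∅.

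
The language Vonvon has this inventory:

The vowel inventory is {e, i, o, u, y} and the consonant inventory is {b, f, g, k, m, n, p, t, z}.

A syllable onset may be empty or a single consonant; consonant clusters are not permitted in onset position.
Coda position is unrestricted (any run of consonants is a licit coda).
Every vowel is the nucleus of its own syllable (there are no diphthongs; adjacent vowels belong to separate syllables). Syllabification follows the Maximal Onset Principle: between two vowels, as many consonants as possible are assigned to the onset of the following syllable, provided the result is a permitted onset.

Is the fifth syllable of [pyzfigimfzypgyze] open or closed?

Vowels present: y, i, i, y, y, e; each is a nucleus, giving 6 syllables.
/y…i/ gap (V1→V2): /zf/ splits as /z/ + /f/ (/f/ is the longest suffix that is a licit onset).
/i…i/ gap (V2→V3): /g/ is a single consonant, so it becomes the next onset.
/i…y/ gap (V3→V4): cluster /mfz/ — the longest permitted-onset suffix is /z/; onset = /z/, preceding coda = /mf/.
/y…y/ gap (V4→V5): /pg/ splits as /p/ + /g/ (/g/ is the longest suffix that is a licit onset).
/y…e/ gap (V5→V6): just /z/ — single C goes to the following onset.
Syllabification: pyz.fi.gimf.zyp.gy.ze.
Syllable 5 is /gy/; it ends in its nucleus with no coda, so it is open.

open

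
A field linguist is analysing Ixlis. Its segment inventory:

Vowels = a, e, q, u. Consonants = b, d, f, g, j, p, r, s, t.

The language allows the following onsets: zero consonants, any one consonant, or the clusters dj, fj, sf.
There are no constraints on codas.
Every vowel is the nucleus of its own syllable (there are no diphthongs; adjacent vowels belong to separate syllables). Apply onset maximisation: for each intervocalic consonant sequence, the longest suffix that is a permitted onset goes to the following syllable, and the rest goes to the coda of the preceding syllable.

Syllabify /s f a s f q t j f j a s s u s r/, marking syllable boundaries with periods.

The vowels are a, q, a, u — 4 nuclei, so 4 syllables.
σ1/σ2 boundary: /sf/ is a licit onset in full, so it all attaches to the next syllable.
σ2/σ3 boundary: cluster /tjfj/ — the longest permitted-onset suffix is /fj/; onset = /fj/, preceding coda = /tj/.
σ3/σ4 boundary: /ss/ — longest licit onset from the right is /s/, leaving /s/ as coda.

sfa.sfqtj.fjas.susr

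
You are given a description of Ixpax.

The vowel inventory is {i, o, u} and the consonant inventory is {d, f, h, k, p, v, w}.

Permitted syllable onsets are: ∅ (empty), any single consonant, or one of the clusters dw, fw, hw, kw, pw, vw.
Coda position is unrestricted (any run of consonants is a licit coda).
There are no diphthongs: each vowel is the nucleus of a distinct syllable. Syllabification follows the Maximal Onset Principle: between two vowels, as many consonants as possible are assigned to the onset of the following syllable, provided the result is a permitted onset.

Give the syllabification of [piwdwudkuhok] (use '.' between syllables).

Nuclei (vowels): i, u, u, o → 4 syllables.
σ1/σ2 boundary: cluster /wdw/ — the longest permitted-onset suffix is /dw/; onset = /dw/, preceding coda = /w/.
σ2/σ3 boundary: /dk/ splits as /d/ + /k/ (/k/ is the longest suffix that is a licit onset).
σ3/σ4 boundary: /h/ is a single consonant, so it becomes the next onset.

piw.dwud.ku.hok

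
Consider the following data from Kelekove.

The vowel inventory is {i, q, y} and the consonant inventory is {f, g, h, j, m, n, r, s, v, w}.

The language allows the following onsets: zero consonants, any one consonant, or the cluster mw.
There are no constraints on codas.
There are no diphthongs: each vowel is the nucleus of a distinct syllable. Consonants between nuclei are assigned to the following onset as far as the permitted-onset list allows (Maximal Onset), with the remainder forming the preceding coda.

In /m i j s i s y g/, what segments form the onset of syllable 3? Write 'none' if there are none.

s

Nuclei (vowels): i, i, y → 3 syllables.
σ1/σ2 boundary: /js/ splits as /j/ + /s/ (/s/ is the longest suffix that is a licit onset).
σ2/σ3 boundary: /s/ → onset of the next syllable (single consonants are always licit onsets).
Result: mij.si.syg.
Syllable 3 is /syg/: onset /s/, nucleus /y/, coda /g/.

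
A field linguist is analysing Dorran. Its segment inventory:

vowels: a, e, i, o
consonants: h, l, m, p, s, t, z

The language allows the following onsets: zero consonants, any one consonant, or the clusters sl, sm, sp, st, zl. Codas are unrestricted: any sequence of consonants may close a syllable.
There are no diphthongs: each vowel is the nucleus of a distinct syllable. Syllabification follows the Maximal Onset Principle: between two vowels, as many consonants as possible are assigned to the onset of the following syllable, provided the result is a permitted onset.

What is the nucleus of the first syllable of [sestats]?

Nuclei (vowels): e, a → 2 syllables.
The first nucleus (vowel 1 from the left) is /e/.

e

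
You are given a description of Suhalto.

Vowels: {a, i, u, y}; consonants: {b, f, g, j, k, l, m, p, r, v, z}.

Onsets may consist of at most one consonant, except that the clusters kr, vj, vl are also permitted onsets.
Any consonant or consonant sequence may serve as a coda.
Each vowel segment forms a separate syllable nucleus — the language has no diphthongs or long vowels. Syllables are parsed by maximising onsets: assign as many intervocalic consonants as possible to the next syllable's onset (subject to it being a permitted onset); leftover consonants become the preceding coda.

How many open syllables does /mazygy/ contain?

3

Nuclei (vowels): a, y, y → 3 syllables.
σ1/σ2 boundary: /z/ is a single consonant, so it becomes the next onset.
σ2/σ3 boundary: just /g/ — single C goes to the following onset.
So the parse is ma.zy.gy.
Classifying each syllable: /ma/ (open), /zy/ (open), /gy/ (open).
Open syllables: 3.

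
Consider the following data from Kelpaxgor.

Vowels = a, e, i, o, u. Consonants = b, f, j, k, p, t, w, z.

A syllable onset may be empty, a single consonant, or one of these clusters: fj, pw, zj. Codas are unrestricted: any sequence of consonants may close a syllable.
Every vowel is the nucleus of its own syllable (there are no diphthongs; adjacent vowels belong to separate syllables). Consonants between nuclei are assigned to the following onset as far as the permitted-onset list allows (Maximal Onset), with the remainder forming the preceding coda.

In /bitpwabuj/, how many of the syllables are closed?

2

The vowels are i, a, u — 3 nuclei, so 3 syllables.
V1 /i/ – V2 /a/: cluster /tpw/ — the longest permitted-onset suffix is /pw/; onset = /pw/, preceding coda = /t/.
V2 /a/ – V3 /u/: /b/ → onset of the next syllable (single consonants are always licit onsets).
Putting it together: bit.pwa.buj.
Classifying each syllable: /bit/ (closed), /pwa/ (open), /buj/ (closed).
Closed syllables: 2.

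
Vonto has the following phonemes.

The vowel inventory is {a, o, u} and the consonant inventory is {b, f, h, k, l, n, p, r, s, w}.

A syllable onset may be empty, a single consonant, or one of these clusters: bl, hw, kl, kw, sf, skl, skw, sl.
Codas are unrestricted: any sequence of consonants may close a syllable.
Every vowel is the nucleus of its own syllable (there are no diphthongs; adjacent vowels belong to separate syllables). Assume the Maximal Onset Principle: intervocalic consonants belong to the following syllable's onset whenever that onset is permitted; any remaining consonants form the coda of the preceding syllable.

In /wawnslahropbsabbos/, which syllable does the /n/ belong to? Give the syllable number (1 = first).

1

Vowels present: a, a, o, a, o; each is a nucleus, giving 5 syllables.
Between /a/ (V1) and /a/ (V2): cluster /wnsl/ — the longest permitted-onset suffix is /sl/; onset = /sl/, preceding coda = /wn/.
Between /a/ (V2) and /o/ (V3): /hr/ splits as /h/ + /r/ (/r/ is the longest suffix that is a licit onset).
Between /o/ (V3) and /a/ (V4): cluster /pbs/ — the longest permitted-onset suffix is /s/; onset = /s/, preceding coda = /pb/.
Between /a/ (V4) and /o/ (V5): /bb/; trying suffixes from longest down, /b/ is the first permitted one, so coda /b/ | onset /b/.
So the parse is wawn.slah.ropb.sab.bos.
The /n/ is in the coda of syllable 1 (/wawn/).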